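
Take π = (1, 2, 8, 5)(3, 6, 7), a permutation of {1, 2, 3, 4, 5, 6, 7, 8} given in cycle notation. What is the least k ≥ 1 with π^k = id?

12

The cycle type of π is (4, 3, 1).
The order is lcm(4, 3) = 12.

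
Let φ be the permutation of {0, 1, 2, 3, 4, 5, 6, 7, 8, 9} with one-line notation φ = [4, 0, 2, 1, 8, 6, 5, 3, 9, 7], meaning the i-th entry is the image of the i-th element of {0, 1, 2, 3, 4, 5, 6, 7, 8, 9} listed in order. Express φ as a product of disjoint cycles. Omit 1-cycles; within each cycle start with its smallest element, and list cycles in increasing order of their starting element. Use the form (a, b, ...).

Iterating φ from 0 gives 0 → 4 → 8 → 9 → 7 → 3 → 1 → 0; that is the 7-cycle (0, 4, 8, 9, 7, 3, 1).
Continuing from each remaining unvisited element yields (0, 4, 8, 9, 7, 3, 1)(5, 6).

(0, 4, 8, 9, 7, 3, 1)(5, 6)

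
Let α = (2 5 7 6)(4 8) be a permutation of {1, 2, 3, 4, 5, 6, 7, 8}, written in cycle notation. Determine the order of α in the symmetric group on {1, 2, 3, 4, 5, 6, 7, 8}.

The cycle type of α is (4, 2, 1, 1).
The order is lcm(4, 2) = 4.

4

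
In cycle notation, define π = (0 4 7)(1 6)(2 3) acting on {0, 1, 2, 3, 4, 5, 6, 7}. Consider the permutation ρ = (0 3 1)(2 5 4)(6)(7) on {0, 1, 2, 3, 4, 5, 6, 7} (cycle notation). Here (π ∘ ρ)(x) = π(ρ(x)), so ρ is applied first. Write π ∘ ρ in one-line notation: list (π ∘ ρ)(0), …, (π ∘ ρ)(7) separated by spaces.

2 4 5 6 3 7 1 0

For each element, apply ρ then π: 0 → 3 → 2; 1 → 0 → 4; 2 → 5 → 5; 3 → 1 → 6; 4 → 2 → 3; 5 → 4 → 7; 6 → 6 → 1; 7 → 7 → 0.
So π ∘ ρ in one-line form is 2 4 5 6 3 7 1 0.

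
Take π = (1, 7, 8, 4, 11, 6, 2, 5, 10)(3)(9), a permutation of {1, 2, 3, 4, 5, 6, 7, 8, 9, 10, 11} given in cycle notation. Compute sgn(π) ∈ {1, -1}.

The cycle lengths are 9, 1, 1.
A cycle is odd iff its length is even; π has 0 even-length cycles, so sgn(π) = (−1)^0 and π is even.

1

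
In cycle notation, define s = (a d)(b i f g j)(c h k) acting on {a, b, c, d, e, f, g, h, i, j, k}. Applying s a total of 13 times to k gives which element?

c

k lies in the 3-cycle (c h k).
On a 3-cycle, s^3 is the identity, so s^13 = s^1 there (13 ≡ 1 mod 3).
Stepping 1 place around the cycle: k → c.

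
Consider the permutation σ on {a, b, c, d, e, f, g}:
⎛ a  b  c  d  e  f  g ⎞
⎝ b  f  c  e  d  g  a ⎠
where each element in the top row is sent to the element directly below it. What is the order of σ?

4

Writing σ as disjoint cycles, the cycle lengths are 4, 2, 1.
The order is lcm(4, 2) = 4.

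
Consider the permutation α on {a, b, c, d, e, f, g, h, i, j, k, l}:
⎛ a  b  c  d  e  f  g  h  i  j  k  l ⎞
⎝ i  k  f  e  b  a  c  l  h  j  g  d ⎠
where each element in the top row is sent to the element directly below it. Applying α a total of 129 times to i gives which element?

Tracing i → h → … returns to i after 11 steps, so i lies in an 11-cycle (a, i, h, l, d, e, b, k, g, c, f).
On an 11-cycle, α^11 is the identity, so α^129 = α^8 there (129 ≡ 8 mod 11).
Advancing 8 steps from i: i → h → l → d → e → b → k → g → c.

c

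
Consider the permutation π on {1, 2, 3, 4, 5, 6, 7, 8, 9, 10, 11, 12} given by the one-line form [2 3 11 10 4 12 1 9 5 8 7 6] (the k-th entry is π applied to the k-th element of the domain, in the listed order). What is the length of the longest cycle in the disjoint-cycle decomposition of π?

Decomposing into disjoint cycles gives (1 2 3 11 7)(4 10 8 9 5)(6 12); the longest has length 5.

5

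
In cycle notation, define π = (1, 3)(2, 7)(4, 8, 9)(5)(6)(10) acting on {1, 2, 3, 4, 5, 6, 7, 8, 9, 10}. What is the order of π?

6

The cycle type of π is (3, 2, 2, 1, 1, 1).
The order is lcm(3, 2, 2) = 6.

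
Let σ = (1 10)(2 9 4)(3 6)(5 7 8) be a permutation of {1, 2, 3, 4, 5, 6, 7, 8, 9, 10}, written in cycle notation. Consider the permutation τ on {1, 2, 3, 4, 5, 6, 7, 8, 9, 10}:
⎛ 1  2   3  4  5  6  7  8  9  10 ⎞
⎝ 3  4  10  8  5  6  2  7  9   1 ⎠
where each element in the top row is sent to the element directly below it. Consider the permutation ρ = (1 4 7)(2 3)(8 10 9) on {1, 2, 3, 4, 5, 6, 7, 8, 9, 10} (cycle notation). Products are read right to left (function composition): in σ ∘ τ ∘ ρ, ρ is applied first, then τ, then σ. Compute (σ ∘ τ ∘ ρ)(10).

Chase 10: ρ(10) = 9; τ(9) = 9; σ(9) = 4. Hence (σ ∘ τ ∘ ρ)(10) = 4.

4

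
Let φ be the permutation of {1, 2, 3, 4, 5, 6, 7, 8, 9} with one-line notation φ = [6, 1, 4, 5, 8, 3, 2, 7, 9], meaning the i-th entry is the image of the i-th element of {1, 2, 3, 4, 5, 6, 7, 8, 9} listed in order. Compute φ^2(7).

Tracing 7 → 2 → … returns to 7 after 8 steps, so 7 lies in an 8-cycle (1, 6, 3, 4, 5, 8, 7, 2).
Stepping 2 places around the cycle: 7 → 2 → 1.

1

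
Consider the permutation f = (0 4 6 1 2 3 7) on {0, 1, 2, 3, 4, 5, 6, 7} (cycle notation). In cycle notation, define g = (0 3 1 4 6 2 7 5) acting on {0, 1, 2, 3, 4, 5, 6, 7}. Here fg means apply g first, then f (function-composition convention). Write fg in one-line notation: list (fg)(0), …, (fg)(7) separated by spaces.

For each element, apply g then f: 0 → 3 → 7; 1 → 4 → 6; 2 → 7 → 0; 3 → 1 → 2; 4 → 6 → 1; 5 → 0 → 4; 6 → 2 → 3; 7 → 5 → 5.
Collecting the images, fg = [7 6 0 2 1 4 3 5].

7 6 0 2 1 4 3 5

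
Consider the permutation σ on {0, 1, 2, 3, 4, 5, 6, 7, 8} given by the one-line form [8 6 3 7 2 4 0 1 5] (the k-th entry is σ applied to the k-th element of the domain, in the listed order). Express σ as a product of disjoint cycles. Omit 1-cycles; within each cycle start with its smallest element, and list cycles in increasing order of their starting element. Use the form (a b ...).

(0 8 5 4 2 3 7 1 6)

From 0: 0 → 8 → 5 → 4 → 2 → 3 → 7 → 1 → 6 → 0, closing the cycle (0 8 5 4 2 3 7 1 6).
Continuing from each remaining unvisited element yields (0 8 5 4 2 3 7 1 6).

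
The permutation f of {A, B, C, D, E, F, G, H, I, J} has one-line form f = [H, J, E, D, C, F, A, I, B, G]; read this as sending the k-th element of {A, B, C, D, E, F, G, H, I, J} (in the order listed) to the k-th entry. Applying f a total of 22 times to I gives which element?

Tracing I → B → … returns to I after 6 steps, so I lies in a 6-cycle (A, H, I, B, J, G).
Powers repeat with period 6 on this cycle, and 22 mod 6 = 4, so f^22(I) = f^4(I).
Advancing 4 steps from I: I → B → J → G → A.

A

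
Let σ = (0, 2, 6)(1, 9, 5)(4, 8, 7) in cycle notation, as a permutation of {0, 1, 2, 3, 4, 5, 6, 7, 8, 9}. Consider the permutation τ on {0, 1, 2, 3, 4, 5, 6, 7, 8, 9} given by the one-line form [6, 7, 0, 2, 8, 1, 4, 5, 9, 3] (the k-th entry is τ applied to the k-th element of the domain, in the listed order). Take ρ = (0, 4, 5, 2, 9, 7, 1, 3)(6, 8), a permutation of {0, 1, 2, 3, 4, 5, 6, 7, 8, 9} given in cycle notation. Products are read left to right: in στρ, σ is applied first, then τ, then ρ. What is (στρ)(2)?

5

Apply the permutations in order: σ(2) = 6, then τ(6) = 4, then ρ(4) = 5. So (στρ)(2) = 5.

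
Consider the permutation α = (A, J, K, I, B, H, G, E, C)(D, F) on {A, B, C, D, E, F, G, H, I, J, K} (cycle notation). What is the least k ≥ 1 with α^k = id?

The cycle type of α is (9, 2).
Since disjoint cycles commute, ord(α) = lcm(9, 2) = 18.

18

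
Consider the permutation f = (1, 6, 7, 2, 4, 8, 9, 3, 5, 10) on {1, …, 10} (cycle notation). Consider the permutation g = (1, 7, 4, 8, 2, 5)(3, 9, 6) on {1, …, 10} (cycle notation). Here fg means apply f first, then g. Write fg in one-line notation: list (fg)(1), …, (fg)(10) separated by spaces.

3 8 1 2 10 4 5 6 9 7

(fg)(x) = g(f(x)). Computing each image: g(f(1)) = g(6) = 3, g(f(2)) = g(4) = 8, g(f(3)) = g(5) = 1, g(f(4)) = g(8) = 2, g(f(5)) = g(10) = 10, g(f(6)) = g(7) = 4, g(f(7)) = g(2) = 5, g(f(8)) = g(9) = 6, g(f(9)) = g(3) = 9, g(f(10)) = g(1) = 7.
Hence fg = [3 8 1 2 10 4 5 6 9 7].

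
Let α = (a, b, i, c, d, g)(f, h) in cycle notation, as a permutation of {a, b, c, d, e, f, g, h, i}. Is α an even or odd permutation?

even

The cycle lengths are 6, 2, 1.
A cycle is odd iff its length is even; α has 2 even-length cycles, so sgn(α) = (−1)^2 and α is even.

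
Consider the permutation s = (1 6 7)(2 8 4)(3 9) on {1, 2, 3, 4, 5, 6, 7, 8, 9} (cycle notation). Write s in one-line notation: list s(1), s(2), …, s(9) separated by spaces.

6 8 9 2 5 7 1 4 3

Each element maps to the next entry in its cycle (wrapping to the front): 1→6, 2→8, 3→9, 4→2, 5→5, 6→7, 7→1, 8→4, 9→3.
Listing these in domain order gives 6 8 9 2 5 7 1 4 3.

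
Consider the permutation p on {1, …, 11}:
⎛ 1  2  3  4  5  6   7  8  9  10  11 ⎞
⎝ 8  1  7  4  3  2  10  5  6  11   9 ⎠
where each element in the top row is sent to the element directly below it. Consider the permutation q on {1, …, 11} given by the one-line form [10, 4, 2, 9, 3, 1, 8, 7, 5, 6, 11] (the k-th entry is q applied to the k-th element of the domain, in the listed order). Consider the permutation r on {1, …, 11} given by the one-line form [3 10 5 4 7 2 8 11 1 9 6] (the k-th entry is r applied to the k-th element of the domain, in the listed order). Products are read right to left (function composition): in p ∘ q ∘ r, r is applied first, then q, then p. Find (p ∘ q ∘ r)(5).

Apply the permutations in order: r(5) = 7, then q(7) = 8, then p(8) = 5. So (p ∘ q ∘ r)(5) = 5.

5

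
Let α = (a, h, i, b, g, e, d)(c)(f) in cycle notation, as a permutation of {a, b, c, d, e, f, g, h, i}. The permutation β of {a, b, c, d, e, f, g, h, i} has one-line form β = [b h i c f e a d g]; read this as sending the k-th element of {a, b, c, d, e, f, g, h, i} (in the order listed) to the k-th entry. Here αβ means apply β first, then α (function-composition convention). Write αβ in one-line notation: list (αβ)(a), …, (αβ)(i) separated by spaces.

(αβ)(x) = α(β(x)). Computing each image: α(β(a)) = α(b) = g, α(β(b)) = α(h) = i, α(β(c)) = α(i) = b, α(β(d)) = α(c) = c, α(β(e)) = α(f) = f, α(β(f)) = α(e) = d, α(β(g)) = α(a) = h, α(β(h)) = α(d) = a, α(β(i)) = α(g) = e.
Hence αβ = [g i b c f d h a e].

g i b c f d h a e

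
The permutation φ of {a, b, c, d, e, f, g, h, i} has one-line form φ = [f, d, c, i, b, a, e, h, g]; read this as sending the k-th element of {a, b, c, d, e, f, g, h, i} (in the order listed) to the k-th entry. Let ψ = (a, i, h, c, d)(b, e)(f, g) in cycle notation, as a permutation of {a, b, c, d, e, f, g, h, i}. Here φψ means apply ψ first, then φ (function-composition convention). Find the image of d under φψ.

ψ(d) = a, then φ(a) = f; composing gives (φψ)(d) = f.

f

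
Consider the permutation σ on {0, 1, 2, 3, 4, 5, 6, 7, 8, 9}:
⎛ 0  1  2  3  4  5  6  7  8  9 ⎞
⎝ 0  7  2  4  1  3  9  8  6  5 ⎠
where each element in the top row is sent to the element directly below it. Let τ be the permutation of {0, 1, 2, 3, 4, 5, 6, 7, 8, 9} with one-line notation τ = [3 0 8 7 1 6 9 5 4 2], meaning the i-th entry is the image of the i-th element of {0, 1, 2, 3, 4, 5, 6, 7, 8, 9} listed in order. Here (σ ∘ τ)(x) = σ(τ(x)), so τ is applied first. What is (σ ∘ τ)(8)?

1

(σ ∘ τ)(8) = σ(τ(8)). τ(8) = 4, then σ(4) = 1. So (σ ∘ τ)(8) = 1.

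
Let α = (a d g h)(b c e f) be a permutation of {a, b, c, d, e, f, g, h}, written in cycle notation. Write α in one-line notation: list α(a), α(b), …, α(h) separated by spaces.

Image by image: a↦d, b↦c, c↦e, d↦g, e↦f, f↦b, g↦h, h↦a.
So the one-line form is d c e g f b h a.

d c e g f b h a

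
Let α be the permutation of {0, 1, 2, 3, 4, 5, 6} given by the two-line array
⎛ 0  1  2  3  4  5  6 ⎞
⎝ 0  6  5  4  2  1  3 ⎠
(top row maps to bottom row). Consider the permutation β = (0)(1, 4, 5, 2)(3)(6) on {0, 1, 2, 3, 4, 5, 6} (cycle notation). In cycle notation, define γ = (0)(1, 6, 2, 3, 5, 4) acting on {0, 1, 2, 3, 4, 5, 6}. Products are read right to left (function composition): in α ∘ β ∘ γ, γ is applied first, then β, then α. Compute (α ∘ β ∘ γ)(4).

Apply the permutations in order: γ(4) = 1, then β(1) = 4, then α(4) = 2. So (α ∘ β ∘ γ)(4) = 2.

2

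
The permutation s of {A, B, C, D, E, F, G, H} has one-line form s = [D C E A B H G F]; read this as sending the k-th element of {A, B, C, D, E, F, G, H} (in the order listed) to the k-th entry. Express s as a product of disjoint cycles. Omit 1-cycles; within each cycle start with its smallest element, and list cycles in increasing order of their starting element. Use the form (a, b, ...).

Iterating s from A gives A → D → A; that is the 2-cycle (A, D).
Continuing from each remaining unvisited element yields (A, D)(B, C, E)(F, H).

(A, D)(B, C, E)(F, H)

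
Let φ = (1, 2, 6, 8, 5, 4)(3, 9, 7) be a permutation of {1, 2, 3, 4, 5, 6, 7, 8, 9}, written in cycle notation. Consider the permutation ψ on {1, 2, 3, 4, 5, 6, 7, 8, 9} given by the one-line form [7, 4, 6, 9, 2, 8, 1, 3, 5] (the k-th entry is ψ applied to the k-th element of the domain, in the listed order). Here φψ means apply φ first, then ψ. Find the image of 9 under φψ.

1

(φψ)(9) = ψ(φ(9)). φ(9) = 7, then ψ(7) = 1. So (φψ)(9) = 1.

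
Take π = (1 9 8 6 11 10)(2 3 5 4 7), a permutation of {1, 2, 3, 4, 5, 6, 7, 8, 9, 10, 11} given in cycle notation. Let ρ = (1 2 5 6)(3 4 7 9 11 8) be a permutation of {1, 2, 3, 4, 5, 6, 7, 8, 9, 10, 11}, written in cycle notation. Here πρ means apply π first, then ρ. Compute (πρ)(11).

10

π(11) = 10, then ρ(10) = 10; composing gives (πρ)(11) = 10.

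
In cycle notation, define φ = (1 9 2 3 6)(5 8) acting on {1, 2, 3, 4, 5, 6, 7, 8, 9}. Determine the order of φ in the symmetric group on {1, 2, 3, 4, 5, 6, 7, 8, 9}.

10

The disjoint cycles have lengths 5, 2, 1, 1.
The order is lcm(5, 2) = 10.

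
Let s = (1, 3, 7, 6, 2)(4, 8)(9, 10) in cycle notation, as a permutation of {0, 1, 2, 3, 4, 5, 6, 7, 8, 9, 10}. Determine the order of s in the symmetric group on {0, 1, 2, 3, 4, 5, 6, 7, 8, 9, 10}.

The cycle type of s is (5, 2, 2, 1, 1).
The order is lcm(5, 2, 2) = 10.

10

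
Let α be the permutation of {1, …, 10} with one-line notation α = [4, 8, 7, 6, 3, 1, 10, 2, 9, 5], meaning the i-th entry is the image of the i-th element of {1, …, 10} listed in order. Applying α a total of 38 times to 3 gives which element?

10

Tracing 3 → 7 → … returns to 3 after 4 steps, so 3 lies in a 4-cycle (3, 7, 10, 5).
On a 4-cycle, α^4 is the identity, so α^38 = α^2 there (38 ≡ 2 mod 4).
Stepping 2 places around the cycle: 3 → 7 → 10.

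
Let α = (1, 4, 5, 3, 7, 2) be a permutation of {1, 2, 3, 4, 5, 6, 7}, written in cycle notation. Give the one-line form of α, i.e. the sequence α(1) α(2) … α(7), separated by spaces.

Reading each image from the cycles: 1→4, 2→1, 3→7, 4→5, 5→3, 6→6, 7→2.
Listing these in domain order gives 4 1 7 5 3 6 2.

4 1 7 5 3 6 2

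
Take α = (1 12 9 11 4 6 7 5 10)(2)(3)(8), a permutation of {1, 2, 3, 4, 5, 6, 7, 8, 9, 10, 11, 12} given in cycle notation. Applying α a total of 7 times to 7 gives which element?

7 lies in the 9-cycle (1 12 9 11 4 6 7 5 10).
Advancing 7 steps from 7: 7 → 5 → 10 → 1 → 12 → 9 → 11 → 4.

4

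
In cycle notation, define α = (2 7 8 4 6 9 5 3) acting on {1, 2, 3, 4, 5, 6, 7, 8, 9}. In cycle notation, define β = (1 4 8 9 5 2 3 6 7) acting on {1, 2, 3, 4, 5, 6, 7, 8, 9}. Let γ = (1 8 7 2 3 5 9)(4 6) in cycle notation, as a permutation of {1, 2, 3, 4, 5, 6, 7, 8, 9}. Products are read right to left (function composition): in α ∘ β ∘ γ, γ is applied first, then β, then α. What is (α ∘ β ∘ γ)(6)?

Chase 6: γ(6) = 4; β(4) = 8; α(8) = 4. Hence (α ∘ β ∘ γ)(6) = 4.

4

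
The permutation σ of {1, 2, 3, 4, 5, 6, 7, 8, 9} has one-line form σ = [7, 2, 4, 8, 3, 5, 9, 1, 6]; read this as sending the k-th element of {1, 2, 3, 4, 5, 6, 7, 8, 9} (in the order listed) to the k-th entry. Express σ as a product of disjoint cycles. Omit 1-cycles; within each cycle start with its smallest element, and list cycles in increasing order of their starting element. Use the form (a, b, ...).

(1, 7, 9, 6, 5, 3, 4, 8)

From 1: 1 → 7 → 9 → 6 → 5 → 3 → 4 → 8 → 1, closing the cycle (1, 7, 9, 6, 5, 3, 4, 8).
Continuing from each remaining unvisited element yields (1, 7, 9, 6, 5, 3, 4, 8).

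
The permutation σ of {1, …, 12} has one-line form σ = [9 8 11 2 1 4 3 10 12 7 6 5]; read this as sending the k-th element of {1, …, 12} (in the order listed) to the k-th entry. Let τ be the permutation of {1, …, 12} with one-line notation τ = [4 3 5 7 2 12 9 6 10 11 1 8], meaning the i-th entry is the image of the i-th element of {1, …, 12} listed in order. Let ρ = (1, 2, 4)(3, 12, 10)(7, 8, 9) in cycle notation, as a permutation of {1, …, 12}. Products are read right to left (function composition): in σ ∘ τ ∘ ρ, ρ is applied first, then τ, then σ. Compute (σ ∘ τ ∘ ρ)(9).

Chase 9: ρ(9) = 7; τ(7) = 9; σ(9) = 12. Hence (σ ∘ τ ∘ ρ)(9) = 12.

12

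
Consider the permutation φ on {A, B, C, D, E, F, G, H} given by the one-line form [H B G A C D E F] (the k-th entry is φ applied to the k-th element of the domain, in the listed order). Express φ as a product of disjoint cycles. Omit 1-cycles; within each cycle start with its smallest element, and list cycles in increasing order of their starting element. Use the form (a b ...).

(A H F D)(C G E)

Start at A and follow images: A → H → F → D → A, giving the cycle (A H F D).
Continuing from each remaining unvisited element yields (A H F D)(C G E).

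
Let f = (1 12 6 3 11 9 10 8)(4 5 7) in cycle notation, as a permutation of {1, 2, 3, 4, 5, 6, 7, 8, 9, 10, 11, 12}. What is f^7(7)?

4

7 lies in the 3-cycle (4 5 7).
On a 3-cycle, f^3 is the identity, so f^7 = f^1 there (7 ≡ 1 mod 3).
Advancing 1 step from 7: 7 → 4.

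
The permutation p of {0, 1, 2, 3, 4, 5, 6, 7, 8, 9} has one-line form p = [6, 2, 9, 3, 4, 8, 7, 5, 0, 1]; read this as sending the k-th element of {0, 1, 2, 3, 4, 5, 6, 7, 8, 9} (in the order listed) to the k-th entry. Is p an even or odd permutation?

even

In disjoint-cycle form the cycle lengths are 5, 3, 1, 1.
A cycle is odd iff its length is even; p has 0 even-length cycles, so sgn(p) = (−1)^0 and p is even.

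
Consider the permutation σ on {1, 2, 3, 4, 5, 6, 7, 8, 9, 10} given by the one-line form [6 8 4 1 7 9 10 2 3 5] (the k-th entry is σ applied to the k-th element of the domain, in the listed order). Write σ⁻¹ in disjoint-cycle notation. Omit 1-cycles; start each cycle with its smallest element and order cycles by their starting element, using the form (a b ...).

(1 4 3 9 6)(2 8)(5 10 7)

First write σ in disjoint cycles: (1 6 9 3 4)(2 8)(5 7 10).
Reversing each cycle (and rotating so the smallest element leads) gives σ⁻¹ = (1 4 3 9 6)(2 8)(5 10 7).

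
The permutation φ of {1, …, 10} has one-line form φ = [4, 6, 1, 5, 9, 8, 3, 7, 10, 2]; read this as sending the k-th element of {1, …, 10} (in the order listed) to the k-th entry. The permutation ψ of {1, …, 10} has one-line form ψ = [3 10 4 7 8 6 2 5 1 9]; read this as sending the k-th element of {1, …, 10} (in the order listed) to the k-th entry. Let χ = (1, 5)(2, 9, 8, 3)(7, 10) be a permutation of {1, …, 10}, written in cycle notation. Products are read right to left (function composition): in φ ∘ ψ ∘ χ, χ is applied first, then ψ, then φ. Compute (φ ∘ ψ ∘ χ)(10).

Apply the permutations in order: χ(10) = 7, then ψ(7) = 2, then φ(2) = 6. So (φ ∘ ψ ∘ χ)(10) = 6.

6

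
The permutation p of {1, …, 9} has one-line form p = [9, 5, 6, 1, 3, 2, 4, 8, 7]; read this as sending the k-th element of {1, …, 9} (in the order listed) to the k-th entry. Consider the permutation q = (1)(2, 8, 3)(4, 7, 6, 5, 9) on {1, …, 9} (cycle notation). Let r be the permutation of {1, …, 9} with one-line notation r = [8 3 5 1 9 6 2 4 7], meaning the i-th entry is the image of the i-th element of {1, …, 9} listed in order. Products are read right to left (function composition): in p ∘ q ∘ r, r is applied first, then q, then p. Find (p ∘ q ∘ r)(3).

7

(p ∘ q ∘ r)(3) = p(q(r(3))). r(3) = 5, then q(5) = 9, then p(9) = 7, so the result is 7.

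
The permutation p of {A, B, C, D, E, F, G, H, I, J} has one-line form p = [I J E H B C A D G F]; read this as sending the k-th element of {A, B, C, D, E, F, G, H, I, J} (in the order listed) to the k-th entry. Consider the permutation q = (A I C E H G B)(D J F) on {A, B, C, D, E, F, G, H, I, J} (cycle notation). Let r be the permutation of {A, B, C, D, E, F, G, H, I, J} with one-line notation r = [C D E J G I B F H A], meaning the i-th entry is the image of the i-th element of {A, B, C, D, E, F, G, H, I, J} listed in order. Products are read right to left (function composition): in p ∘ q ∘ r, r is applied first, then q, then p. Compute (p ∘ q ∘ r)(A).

Chase A: r(A) = C; q(C) = E; p(E) = B. Hence (p ∘ q ∘ r)(A) = B.

B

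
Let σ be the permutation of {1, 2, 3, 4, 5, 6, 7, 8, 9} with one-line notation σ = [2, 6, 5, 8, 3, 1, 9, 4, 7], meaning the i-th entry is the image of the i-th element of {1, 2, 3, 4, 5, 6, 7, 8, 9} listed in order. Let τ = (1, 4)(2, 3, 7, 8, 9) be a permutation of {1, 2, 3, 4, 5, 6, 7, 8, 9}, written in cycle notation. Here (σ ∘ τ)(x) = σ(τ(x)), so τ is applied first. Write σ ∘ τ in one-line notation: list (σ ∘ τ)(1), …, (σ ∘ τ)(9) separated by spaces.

For each element, apply τ then σ: 1 → 4 → 8; 2 → 3 → 5; 3 → 7 → 9; 4 → 1 → 2; 5 → 5 → 3; 6 → 6 → 1; 7 → 8 → 4; 8 → 9 → 7; 9 → 2 → 6.
Collecting the images, σ ∘ τ = [8 5 9 2 3 1 4 7 6].

8 5 9 2 3 1 4 7 6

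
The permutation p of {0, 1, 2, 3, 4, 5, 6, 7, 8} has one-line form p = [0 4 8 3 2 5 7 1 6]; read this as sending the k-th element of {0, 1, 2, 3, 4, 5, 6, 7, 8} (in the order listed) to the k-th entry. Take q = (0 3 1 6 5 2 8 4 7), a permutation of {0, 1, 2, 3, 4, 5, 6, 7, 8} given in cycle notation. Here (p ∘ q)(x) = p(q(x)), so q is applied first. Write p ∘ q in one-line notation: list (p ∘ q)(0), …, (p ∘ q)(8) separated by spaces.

3 7 6 4 1 8 5 0 2

(p ∘ q)(x) = p(q(x)). Computing each image: p(q(0)) = p(3) = 3, p(q(1)) = p(6) = 7, p(q(2)) = p(8) = 6, p(q(3)) = p(1) = 4, p(q(4)) = p(7) = 1, p(q(5)) = p(2) = 8, p(q(6)) = p(5) = 5, p(q(7)) = p(0) = 0, p(q(8)) = p(4) = 2.
Hence p ∘ q = [3 7 6 4 1 8 5 0 2].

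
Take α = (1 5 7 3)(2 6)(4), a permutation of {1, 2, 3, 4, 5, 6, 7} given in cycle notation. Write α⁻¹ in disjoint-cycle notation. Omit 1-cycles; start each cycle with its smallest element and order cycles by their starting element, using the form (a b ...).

(1 3 7 5)(2 6)

The inverse reverses each cycle.
After reversing and putting each cycle's least element first, α⁻¹ = (1 3 7 5)(2 6).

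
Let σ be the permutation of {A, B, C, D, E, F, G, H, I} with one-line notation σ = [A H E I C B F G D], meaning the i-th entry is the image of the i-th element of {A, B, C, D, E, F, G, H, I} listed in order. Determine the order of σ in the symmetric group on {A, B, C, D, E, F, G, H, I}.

The disjoint-cycle form of σ has cycle lengths 4, 2, 2, 1.
The order of σ is the least common multiple of its cycle lengths: lcm(4, 2, 2) = 4.

4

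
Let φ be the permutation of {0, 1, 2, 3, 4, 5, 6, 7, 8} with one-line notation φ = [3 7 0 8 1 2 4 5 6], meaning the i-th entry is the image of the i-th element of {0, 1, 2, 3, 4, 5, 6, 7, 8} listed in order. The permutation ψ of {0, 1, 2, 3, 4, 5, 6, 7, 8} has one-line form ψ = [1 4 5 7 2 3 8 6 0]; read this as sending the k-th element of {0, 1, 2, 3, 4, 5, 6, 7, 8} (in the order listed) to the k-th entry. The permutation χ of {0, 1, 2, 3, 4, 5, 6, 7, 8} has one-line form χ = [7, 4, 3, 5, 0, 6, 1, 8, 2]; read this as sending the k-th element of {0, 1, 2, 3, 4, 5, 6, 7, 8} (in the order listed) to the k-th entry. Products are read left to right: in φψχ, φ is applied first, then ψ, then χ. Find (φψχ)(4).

Chase 4: φ(4) = 1; ψ(1) = 4; χ(4) = 0. Hence (φψχ)(4) = 0.

0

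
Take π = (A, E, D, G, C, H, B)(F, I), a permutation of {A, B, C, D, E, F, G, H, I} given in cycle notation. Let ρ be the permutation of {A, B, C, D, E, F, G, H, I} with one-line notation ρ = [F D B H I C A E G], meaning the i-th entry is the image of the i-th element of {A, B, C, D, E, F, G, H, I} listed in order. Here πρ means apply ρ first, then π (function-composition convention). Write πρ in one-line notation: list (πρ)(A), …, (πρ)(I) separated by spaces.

Chase each element through ρ then π: A → F → I; B → D → G; C → B → A; D → H → B; E → I → F; F → C → H; G → A → E; H → E → D; I → G → C.
So πρ in one-line form is I G A B F H E D C.

I G A B F H E D C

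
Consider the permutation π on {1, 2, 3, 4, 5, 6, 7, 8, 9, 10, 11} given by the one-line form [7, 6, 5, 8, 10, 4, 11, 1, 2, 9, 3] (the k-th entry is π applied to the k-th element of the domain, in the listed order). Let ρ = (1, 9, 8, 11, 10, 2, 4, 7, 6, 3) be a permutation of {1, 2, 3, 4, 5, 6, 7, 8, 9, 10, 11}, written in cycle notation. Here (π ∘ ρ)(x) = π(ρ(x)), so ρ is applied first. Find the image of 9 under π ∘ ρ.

First apply ρ: ρ(9) = 8, then π(8) = 1. Thus (π ∘ ρ)(9) = 1.

1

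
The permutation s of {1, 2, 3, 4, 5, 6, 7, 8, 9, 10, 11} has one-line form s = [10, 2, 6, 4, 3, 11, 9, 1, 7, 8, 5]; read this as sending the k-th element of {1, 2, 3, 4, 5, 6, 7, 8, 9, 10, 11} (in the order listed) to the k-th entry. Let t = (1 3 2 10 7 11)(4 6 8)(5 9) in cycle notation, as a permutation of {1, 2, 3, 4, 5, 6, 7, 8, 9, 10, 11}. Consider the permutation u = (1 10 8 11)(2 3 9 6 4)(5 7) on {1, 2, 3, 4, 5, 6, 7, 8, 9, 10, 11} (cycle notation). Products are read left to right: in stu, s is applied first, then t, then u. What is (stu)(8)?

(stu)(8) = u(t(s(8))). s(8) = 1, then t(1) = 3, then u(3) = 9, so the result is 9.

9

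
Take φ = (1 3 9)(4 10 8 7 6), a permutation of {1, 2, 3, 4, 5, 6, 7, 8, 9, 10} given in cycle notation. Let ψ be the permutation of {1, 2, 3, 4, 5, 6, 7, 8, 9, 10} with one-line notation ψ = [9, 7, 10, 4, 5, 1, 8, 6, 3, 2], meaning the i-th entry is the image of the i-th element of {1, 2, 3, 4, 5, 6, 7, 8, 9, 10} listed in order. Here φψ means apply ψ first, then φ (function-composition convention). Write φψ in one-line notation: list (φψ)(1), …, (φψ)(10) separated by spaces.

(φψ)(x) = φ(ψ(x)). Computing each image: φ(ψ(1)) = φ(9) = 1, φ(ψ(2)) = φ(7) = 6, φ(ψ(3)) = φ(10) = 8, φ(ψ(4)) = φ(4) = 10, φ(ψ(5)) = φ(5) = 5, φ(ψ(6)) = φ(1) = 3, φ(ψ(7)) = φ(8) = 7, φ(ψ(8)) = φ(6) = 4, φ(ψ(9)) = φ(3) = 9, φ(ψ(10)) = φ(2) = 2.
Hence φψ = [1 6 8 10 5 3 7 4 9 2].

1 6 8 10 5 3 7 4 9 2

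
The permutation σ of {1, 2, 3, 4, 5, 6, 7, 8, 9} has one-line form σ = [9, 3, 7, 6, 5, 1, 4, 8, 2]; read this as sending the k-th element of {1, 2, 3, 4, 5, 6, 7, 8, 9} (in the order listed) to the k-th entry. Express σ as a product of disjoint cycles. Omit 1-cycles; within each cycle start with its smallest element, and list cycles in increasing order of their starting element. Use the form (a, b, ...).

(1, 9, 2, 3, 7, 4, 6)

Start at 1 and follow images: 1 → 9 → 2 → 3 → 7 → 4 → 6 → 1, giving the cycle (1, 9, 2, 3, 7, 4, 6).
Continuing from each remaining unvisited element yields (1, 9, 2, 3, 7, 4, 6).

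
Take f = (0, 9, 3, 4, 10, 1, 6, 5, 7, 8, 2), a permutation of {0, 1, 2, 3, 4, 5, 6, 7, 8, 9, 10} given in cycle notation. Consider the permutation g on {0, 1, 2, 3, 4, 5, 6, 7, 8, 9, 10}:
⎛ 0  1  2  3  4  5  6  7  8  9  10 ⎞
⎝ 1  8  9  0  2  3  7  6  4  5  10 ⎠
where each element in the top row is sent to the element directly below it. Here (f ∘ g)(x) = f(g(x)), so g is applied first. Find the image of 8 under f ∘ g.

10

First apply g: g(8) = 4, then f(4) = 10. Thus (f ∘ g)(8) = 10.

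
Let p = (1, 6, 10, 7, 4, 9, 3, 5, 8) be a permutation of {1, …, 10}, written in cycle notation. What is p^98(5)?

3

5 lies in the 9-cycle (1, 6, 10, 7, 4, 9, 3, 5, 8).
Since the cycle has length 9, p^98 acts on it the same as p^8 (98 mod 9 = 8).
Stepping 8 places around the cycle: 5 → 8 → 1 → 6 → 10 → 7 → 4 → 9 → 3.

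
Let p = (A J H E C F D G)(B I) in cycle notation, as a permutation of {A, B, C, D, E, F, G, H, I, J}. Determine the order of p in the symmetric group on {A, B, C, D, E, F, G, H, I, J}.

8

The cycle type of p is (8, 2).
The order of p is the least common multiple of its cycle lengths: lcm(8, 2) = 8.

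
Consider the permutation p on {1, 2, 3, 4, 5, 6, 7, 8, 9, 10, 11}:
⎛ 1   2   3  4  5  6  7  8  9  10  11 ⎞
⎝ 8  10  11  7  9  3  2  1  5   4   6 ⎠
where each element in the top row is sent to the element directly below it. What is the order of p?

Decomposing into disjoint cycles gives cycle lengths 4, 3, 2, 2.
The order is lcm(4, 3, 2, 2) = 12.

12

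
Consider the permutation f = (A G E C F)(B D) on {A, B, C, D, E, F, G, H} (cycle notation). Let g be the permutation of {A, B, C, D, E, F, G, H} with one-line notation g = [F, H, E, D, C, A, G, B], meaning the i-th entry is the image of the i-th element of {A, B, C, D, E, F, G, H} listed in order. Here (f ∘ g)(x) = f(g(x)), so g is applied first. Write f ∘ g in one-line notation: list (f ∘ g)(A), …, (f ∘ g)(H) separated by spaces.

(f ∘ g)(x) = f(g(x)). Computing each image: f(g(A)) = f(F) = A, f(g(B)) = f(H) = H, f(g(C)) = f(E) = C, f(g(D)) = f(D) = B, f(g(E)) = f(C) = F, f(g(F)) = f(A) = G, f(g(G)) = f(G) = E, f(g(H)) = f(B) = D.
Hence f ∘ g = [A H C B F G E D].

A H C B F G E D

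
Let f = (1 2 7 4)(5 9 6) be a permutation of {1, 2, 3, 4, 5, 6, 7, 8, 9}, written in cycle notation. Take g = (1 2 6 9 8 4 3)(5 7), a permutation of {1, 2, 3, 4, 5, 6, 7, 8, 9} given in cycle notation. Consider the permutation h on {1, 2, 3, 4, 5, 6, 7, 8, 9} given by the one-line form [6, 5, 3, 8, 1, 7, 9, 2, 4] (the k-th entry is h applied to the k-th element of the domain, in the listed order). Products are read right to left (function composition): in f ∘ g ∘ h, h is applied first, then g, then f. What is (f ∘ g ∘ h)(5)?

7

Chase 5: h(5) = 1; g(1) = 2; f(2) = 7. Hence (f ∘ g ∘ h)(5) = 7.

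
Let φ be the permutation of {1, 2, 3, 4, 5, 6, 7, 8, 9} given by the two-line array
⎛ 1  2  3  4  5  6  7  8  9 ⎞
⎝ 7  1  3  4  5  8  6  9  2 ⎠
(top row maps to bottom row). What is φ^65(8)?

Tracing 8 → 9 → … returns to 8 after 6 steps, so 8 lies in a 6-cycle (1, 7, 6, 8, 9, 2).
Since the cycle has length 6, φ^65 acts on it the same as φ^5 (65 mod 6 = 5).
Advancing 5 steps from 8: 8 → 9 → 2 → 1 → 7 → 6.

6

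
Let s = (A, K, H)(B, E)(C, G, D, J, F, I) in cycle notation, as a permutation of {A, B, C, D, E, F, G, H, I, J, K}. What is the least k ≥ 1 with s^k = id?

The disjoint cycles have lengths 6, 3, 2.
The order is lcm(6, 3, 2) = 6.

6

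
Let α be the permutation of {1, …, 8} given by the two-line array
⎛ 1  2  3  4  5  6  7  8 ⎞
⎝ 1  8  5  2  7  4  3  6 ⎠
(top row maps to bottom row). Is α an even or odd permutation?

odd

In disjoint-cycle form the cycle lengths are 4, 3, 1.
A cycle of length ℓ contributes ℓ−1 transpositions, so α is a product of 3 + 2 = 5 transpositions — odd.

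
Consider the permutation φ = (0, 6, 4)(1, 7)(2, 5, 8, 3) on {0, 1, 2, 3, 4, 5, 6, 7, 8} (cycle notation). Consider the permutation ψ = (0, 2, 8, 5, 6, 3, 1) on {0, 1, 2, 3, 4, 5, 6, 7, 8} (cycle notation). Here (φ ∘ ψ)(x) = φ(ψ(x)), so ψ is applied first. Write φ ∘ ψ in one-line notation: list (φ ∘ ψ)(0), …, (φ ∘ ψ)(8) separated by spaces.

5 6 3 7 0 4 2 1 8

(φ ∘ ψ)(x) = φ(ψ(x)). Computing each image: φ(ψ(0)) = φ(2) = 5, φ(ψ(1)) = φ(0) = 6, φ(ψ(2)) = φ(8) = 3, φ(ψ(3)) = φ(1) = 7, φ(ψ(4)) = φ(4) = 0, φ(ψ(5)) = φ(6) = 4, φ(ψ(6)) = φ(3) = 2, φ(ψ(7)) = φ(7) = 1, φ(ψ(8)) = φ(5) = 8.
Hence φ ∘ ψ = [5 6 3 7 0 4 2 1 8].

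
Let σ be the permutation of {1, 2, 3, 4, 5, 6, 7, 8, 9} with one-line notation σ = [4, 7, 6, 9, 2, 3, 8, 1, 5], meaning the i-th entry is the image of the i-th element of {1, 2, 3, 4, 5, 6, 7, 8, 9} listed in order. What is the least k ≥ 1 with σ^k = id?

The disjoint-cycle form of σ has cycle lengths 7, 2.
The order is lcm(7, 2) = 14.

14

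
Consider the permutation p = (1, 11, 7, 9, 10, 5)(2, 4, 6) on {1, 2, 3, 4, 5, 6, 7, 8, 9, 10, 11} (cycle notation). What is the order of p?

The cycle type of p is (6, 3, 1, 1).
The order of p is the least common multiple of its cycle lengths: lcm(6, 3) = 6.

6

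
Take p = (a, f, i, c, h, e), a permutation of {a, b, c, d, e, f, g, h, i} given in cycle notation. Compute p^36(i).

i lies in the 6-cycle (a, f, i, c, h, e).
On a 6-cycle, p^6 is the identity, so p^36 = p^0 there (36 ≡ 0 mod 6).
So p^36(i) = i.

i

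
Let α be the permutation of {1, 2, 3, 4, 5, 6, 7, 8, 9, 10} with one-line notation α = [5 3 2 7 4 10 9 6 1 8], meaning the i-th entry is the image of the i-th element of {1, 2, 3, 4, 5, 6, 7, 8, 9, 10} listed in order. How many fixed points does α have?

0

No element satisfies α(x) = x, so there are 0 fixed points.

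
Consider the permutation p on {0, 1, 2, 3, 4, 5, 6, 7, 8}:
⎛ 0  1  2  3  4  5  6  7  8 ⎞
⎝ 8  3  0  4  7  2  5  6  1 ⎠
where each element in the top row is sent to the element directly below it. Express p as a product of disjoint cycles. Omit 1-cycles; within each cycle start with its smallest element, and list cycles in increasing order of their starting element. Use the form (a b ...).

Iterating p from 0 gives 0 → 8 → 1 → 3 → 4 → 7 → 6 → 5 → 2 → 0; that is the 9-cycle (0 8 1 3 4 7 6 5 2).
Repeating from the next unused element and collecting all non-trivial cycles gives (0 8 1 3 4 7 6 5 2).

(0 8 1 3 4 7 6 5 2)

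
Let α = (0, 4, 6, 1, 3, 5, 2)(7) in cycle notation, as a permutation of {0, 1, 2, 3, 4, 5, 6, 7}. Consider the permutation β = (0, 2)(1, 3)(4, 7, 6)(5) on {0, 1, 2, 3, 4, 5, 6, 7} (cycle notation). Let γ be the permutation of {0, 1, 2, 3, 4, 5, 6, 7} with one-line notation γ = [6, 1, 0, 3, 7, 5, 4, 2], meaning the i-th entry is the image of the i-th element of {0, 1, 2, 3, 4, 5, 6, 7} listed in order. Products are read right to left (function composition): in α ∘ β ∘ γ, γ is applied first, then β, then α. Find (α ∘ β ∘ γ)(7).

Chase 7: γ(7) = 2; β(2) = 0; α(0) = 4. Hence (α ∘ β ∘ γ)(7) = 4.

4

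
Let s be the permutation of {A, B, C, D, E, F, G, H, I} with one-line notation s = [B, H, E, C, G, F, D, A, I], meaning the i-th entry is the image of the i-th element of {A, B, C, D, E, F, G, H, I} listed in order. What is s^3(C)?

D

Tracing C → E → … returns to C after 4 steps, so C lies in a 4-cycle (C, E, G, D).
Advancing 3 steps from C: C → E → G → D.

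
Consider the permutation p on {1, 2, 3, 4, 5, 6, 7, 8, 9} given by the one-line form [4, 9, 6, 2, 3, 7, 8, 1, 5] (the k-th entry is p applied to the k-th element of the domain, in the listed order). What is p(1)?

4

1 is element number 1 of the domain, and entry number 1 of the one-line form is 4, so p(1) = 4.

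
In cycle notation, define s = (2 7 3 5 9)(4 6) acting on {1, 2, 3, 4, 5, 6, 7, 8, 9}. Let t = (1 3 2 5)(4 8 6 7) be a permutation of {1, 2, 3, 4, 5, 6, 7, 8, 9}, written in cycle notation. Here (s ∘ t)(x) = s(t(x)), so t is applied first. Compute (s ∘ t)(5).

1

(s ∘ t)(5) = s(t(5)). t(5) = 1, then s(1) = 1. So (s ∘ t)(5) = 1.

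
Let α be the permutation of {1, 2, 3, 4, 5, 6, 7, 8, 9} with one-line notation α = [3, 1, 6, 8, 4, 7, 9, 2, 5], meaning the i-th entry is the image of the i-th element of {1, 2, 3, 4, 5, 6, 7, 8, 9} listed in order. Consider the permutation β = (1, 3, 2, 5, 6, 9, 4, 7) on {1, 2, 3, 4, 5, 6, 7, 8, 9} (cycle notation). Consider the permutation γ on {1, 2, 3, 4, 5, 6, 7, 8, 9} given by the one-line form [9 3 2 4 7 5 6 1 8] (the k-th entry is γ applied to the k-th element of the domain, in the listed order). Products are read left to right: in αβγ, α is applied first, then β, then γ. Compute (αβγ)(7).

Apply the permutations in order: α(7) = 9, then β(9) = 4, then γ(4) = 4. So (αβγ)(7) = 4.

4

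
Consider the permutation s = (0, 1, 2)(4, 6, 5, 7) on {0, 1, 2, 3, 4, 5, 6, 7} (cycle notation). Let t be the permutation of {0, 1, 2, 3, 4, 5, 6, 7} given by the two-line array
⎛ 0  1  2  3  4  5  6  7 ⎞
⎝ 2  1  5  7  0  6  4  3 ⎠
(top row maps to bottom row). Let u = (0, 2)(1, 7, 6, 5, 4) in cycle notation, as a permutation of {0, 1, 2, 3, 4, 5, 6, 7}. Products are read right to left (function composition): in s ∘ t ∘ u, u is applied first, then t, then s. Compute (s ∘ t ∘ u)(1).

3

(s ∘ t ∘ u)(1) = s(t(u(1))). u(1) = 7, then t(7) = 3, then s(3) = 3, so the result is 3.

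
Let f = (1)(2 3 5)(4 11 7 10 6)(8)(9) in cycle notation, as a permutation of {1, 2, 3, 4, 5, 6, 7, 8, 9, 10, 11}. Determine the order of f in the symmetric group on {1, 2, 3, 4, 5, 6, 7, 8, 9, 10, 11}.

The cycle type of f is (5, 3, 1, 1, 1).
The order is lcm(5, 3) = 15.

15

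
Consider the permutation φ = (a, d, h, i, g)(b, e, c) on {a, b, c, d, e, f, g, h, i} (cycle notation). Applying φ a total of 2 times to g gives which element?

g lies in the 5-cycle (a, d, h, i, g).
Stepping 2 places around the cycle: g → a → d.

d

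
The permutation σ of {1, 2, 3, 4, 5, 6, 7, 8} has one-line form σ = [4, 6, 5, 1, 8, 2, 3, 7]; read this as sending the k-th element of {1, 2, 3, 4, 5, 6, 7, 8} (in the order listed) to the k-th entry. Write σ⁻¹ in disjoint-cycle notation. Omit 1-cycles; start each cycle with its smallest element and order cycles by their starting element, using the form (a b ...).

(1 4)(2 6)(3 7 8 5)

The cycle decomposition of σ is (1 4)(2 6)(3 5 8 7).
The inverse reverses every cycle; in canonical form, σ⁻¹ = (1 4)(2 6)(3 7 8 5).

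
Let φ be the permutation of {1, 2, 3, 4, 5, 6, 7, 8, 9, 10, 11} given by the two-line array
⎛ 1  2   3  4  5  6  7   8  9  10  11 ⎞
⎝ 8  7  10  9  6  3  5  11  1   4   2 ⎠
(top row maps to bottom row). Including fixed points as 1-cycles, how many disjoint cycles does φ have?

The cycle decomposition is (1, 8, 11, 2, 7, 5, 6, 3, 10, 4, 9), which has 1 cycle (counting 1-cycles).

1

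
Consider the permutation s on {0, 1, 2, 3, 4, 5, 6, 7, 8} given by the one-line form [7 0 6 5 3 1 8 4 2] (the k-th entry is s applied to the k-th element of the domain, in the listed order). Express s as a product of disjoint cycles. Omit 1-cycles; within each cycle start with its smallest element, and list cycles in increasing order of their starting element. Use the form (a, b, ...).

Iterating s from 0 gives 0 → 7 → 4 → 3 → 5 → 1 → 0; that is the 6-cycle (0, 7, 4, 3, 5, 1).
Repeating from the next unused element and collecting all non-trivial cycles gives (0, 7, 4, 3, 5, 1)(2, 6, 8).

(0, 7, 4, 3, 5, 1)(2, 6, 8)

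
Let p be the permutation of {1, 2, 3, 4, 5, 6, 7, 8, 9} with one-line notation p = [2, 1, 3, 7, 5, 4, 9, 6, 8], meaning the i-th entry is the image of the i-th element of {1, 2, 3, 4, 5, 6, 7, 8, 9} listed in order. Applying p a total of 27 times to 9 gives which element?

Tracing 9 → 8 → … returns to 9 after 5 steps, so 9 lies in a 5-cycle (4 7 9 8 6).
Since the cycle has length 5, p^27 acts on it the same as p^2 (27 mod 5 = 2).
Stepping 2 places around the cycle: 9 → 8 → 6.

6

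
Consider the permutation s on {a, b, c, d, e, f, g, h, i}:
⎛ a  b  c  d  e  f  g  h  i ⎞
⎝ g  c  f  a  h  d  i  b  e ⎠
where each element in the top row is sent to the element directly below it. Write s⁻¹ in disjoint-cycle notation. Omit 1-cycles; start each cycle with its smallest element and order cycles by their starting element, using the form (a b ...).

(a d f c b h e i g)

First write s in disjoint cycles: (a g i e h b c f d).
The inverse reverses every cycle; in canonical form, s⁻¹ = (a d f c b h e i g).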